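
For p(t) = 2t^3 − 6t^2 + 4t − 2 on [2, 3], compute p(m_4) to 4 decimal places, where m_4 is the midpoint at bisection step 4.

p(2.5) = 1.75 > 0, so the root lies in [2, 2.5]
p(2.25) = -0.59375 < 0, so the root lies in [2.25, 2.5]
p(2.375) = 0.449219 > 0, so the root lies in [2.25, 2.375]
p(2.3125) = -0.103 < 0, so the root lies in [2.3125, 2.375]

-0.1030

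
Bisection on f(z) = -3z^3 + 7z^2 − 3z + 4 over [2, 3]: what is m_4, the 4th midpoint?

2.1875

m = 2.5, f(m) = -6.625 (−); new bracket [2, 2.5]
m = 2.25, f(m) = -1.484375 (−); new bracket [2, 2.25]
m = 2.125, f(m) = 0.447266 (+); new bracket [2.125, 2.25]
m = 2.1875, f(m) = -0.469 (−); new bracket [2.125, 2.1875]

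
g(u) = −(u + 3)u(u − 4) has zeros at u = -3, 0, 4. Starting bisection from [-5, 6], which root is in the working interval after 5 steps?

4

midpoint 0.5: g = 6.125 > 0 → [0.5, 6]
midpoint 3.25: g = 15.234375 > 0 → [3.25, 6]
midpoint 4.625: g = -22.041016 < 0 → [3.25, 4.625]
midpoint 3.9375: g = 1.7073 > 0 → [3.9375, 4.625]
midpoint 4.28125: g = -8.7674 < 0 → [3.9375, 4.28125]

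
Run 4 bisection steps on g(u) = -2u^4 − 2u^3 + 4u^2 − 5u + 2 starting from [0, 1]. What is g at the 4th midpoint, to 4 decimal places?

-0.1031

g(0.5) = 0.125 > 0, so the root lies in [0.5, 1]
g(0.75) = -0.976562 < 0, so the root lies in [0.5, 0.75]
g(0.625) = -0.355957 < 0, so the root lies in [0.5, 0.625]
g(0.5625) = -0.1031 < 0, so the root lies in [0.5, 0.5625]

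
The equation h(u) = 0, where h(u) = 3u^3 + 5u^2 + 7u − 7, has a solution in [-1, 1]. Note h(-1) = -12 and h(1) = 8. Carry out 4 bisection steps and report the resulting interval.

[0.5, 0.625]

midpoint 0: h = -7 < 0 → [0, 1]
midpoint 0.5: h = -1.875 < 0 → [0.5, 1]
midpoint 0.75: h = 2.328125 > 0 → [0.5, 0.75]
midpoint 0.625: h = 0.0605 > 0 → [0.5, 0.625]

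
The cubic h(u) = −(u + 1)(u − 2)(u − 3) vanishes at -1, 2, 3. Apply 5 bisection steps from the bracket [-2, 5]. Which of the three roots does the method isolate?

-1

u = 1.5 gives h = -1.875, negative; keep [-2, 1.5]
u = -0.25 gives h = -5.484375, negative; keep [-2, -0.25]
u = -1.125 gives h = 1.611328, positive; keep [-1.125, -0.25]
u = -0.6875 gives h = -3.0969, negative; keep [-1.125, -0.6875]
u = -0.90625 gives h = -1.0643, negative; keep [-1.125, -0.90625]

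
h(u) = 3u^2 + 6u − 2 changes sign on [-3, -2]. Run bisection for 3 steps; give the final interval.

m = -2.5, h(m) = 1.75 (+); new bracket [-2.5, -2]
m = -2.25, h(m) = -0.3125 (−); new bracket [-2.5, -2.25]
m = -2.375, h(m) = 0.671875 (+); new bracket [-2.375, -2.25]

[-2.375, -2.25]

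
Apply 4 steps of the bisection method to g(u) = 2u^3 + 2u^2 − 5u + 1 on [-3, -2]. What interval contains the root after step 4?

[-2.25, -2.1875]

g(-2.5) = -5.25 < 0, so the root lies in [-2.5, -2]
g(-2.25) = -0.40625 < 0, so the root lies in [-2.25, -2]
g(-2.125) = 1.464844 > 0, so the root lies in [-2.25, -2.125]
g(-2.1875) = 0.5728 > 0, so the root lies in [-2.25, -2.1875]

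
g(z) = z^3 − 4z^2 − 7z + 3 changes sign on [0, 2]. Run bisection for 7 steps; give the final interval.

midpoint 1: g = -7 < 0 → [0, 1]
midpoint 0.5: g = -1.375 < 0 → [0, 0.5]
midpoint 0.25: g = 1.015625 > 0 → [0.25, 0.5]
midpoint 0.375: g = -0.1348 < 0 → [0.25, 0.375]
midpoint 0.3125: g = 0.4524 > 0 → [0.3125, 0.375]
midpoint 0.34375: g = 0.1617 > 0 → [0.34375, 0.375]
midpoint 0.359375: g = 0.0142 > 0 → [0.359375, 0.375]

[0.359375, 0.375]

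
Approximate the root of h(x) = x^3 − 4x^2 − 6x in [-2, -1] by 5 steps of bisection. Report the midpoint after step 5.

-1.15625

midpoint -1.5: h = -3.375 < 0 → [-1.5, -1]
midpoint -1.25: h = -0.703125 < 0 → [-1.25, -1]
midpoint -1.125: h = 0.263672 > 0 → [-1.25, -1.125]
midpoint -1.1875: h = -0.1902 < 0 → [-1.1875, -1.125]
midpoint -1.15625: h = 0.044 > 0 → [-1.1875, -1.15625]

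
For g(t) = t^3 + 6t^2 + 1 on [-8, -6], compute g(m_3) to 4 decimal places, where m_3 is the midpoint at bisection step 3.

-8.7656

m = -7, g(m) = -48 (−); new bracket [-7, -6]
m = -6.5, g(m) = -20.125 (−); new bracket [-6.5, -6]
m = -6.25, g(m) = -8.765625 (−); new bracket [-6.25, -6]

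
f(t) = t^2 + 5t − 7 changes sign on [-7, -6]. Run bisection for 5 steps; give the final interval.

[-6.15625, -6.125]

t = -6.5 gives f = 2.75, positive; keep [-6.5, -6]
t = -6.25 gives f = 0.8125, positive; keep [-6.25, -6]
t = -6.125 gives f = -0.109375, negative; keep [-6.25, -6.125]
t = -6.1875 gives f = 0.3477, positive; keep [-6.1875, -6.125]
t = -6.15625 gives f = 0.1182, positive; keep [-6.15625, -6.125]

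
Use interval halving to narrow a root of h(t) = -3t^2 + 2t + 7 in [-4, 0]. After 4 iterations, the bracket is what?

[-1.25, -1]

m = -2, h(m) = -9 (−); new bracket [-2, 0]
m = -1, h(m) = 2 (+); new bracket [-2, -1]
m = -1.5, h(m) = -2.75 (−); new bracket [-1.5, -1]
m = -1.25, h(m) = -0.1875 (−); new bracket [-1.25, -1]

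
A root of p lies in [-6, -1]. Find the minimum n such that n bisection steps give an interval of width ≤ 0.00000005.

Width after n steps is 5/2^n. Need 2^n ≥ 5/0.00000005 = 100000000.
2^26 = 67108864 < 100000000 ≤ 2^27 = 134217728, so n = 27.

27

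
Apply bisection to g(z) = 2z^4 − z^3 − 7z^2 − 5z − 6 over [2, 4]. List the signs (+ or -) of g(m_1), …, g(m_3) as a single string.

z = 3 gives g = 51, positive; keep [2, 3]
z = 2.5 gives g = 0.25, positive; keep [2, 2.5]
z = 2.25 gives g = -12.820312, negative; keep [2.25, 2.5]

++-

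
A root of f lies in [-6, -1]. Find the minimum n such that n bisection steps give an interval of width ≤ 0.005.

Width after n steps is 5/2^n. Need 2^n ≥ 5/0.005 = 1000.
2^9 = 512 < 1000 ≤ 2^10 = 1024, so n = 10.

10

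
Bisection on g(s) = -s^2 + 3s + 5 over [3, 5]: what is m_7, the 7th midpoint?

midpoint 4: g = 1 > 0 → [4, 5]
midpoint 4.5: g = -1.75 < 0 → [4, 4.5]
midpoint 4.25: g = -0.3125 < 0 → [4, 4.25]
midpoint 4.125: g = 0.3594 > 0 → [4.125, 4.25]
midpoint 4.1875: g = 0.0273 > 0 → [4.1875, 4.25]
midpoint 4.21875: g = -0.1416 < 0 → [4.1875, 4.21875]
midpoint 4.203125: g = -0.0569 < 0 → [4.1875, 4.203125]

4.203125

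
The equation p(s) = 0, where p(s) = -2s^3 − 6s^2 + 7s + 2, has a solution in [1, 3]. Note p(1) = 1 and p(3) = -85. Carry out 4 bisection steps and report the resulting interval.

[1, 1.125]

m = 2, p(m) = -24 (−); new bracket [1, 2]
m = 1.5, p(m) = -7.75 (−); new bracket [1, 1.5]
m = 1.25, p(m) = -2.53125 (−); new bracket [1, 1.25]
m = 1.125, p(m) = -0.5664 (−); new bracket [1, 1.125]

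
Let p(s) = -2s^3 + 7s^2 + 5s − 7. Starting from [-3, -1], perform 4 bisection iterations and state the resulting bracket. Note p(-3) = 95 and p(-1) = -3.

[-1.25, -1.125]

p(-2) = 27 > 0, so the root lies in [-2, -1]
p(-1.5) = 8 > 0, so the root lies in [-1.5, -1]
p(-1.25) = 1.59375 > 0, so the root lies in [-1.25, -1]
p(-1.125) = -0.918 < 0, so the root lies in [-1.25, -1.125]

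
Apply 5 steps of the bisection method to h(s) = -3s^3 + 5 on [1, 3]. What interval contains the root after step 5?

m = 2, h(m) = -19 (−); new bracket [1, 2]
m = 1.5, h(m) = -5.125 (−); new bracket [1, 1.5]
m = 1.25, h(m) = -0.859375 (−); new bracket [1, 1.25]
m = 1.125, h(m) = 0.7285 (+); new bracket [1.125, 1.25]
m = 1.1875, h(m) = -0.0237 (−); new bracket [1.125, 1.1875]

[1.125, 1.1875]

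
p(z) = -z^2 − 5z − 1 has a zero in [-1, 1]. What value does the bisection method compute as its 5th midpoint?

z = 0 gives p = -1, negative; keep [-1, 0]
z = -0.5 gives p = 1.25, positive; keep [-0.5, 0]
z = -0.25 gives p = 0.1875, positive; keep [-0.25, 0]
z = -0.125 gives p = -0.3906, negative; keep [-0.25, -0.125]
z = -0.1875 gives p = -0.0977, negative; keep [-0.25, -0.1875]

-0.1875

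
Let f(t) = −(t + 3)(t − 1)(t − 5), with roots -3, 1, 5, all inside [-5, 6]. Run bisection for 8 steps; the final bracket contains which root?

-3

f(0.5) = -7.875 < 0, so the root lies in [-5, 0.5]
f(-2.25) = -17.671875 < 0, so the root lies in [-5, -2.25]
f(-3.625) = 24.931641 > 0, so the root lies in [-3.625, -2.25]
f(-2.9375) = -1.9534 < 0, so the root lies in [-3.625, -2.9375]
f(-3.28125) = 9.9715 > 0, so the root lies in [-3.28125, -2.9375]
f(-3.109375) = 3.6449 > 0, so the root lies in [-3.109375, -2.9375]
f(-3.0234375) = 0.7566 > 0, so the root lies in [-3.0234375, -2.9375]
f(-2.98046875) = -0.6204 < 0, so the root lies in [-3.0234375, -2.98046875]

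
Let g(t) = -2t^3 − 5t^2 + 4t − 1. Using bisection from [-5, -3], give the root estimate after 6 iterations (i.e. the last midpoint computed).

-3.15625

midpoint -4: g = 31 > 0 → [-4, -3]
midpoint -3.5: g = 9.5 > 0 → [-3.5, -3]
midpoint -3.25: g = 1.84375 > 0 → [-3.25, -3]
midpoint -3.125: g = -1.293 < 0 → [-3.25, -3.125]
midpoint -3.1875: g = 0.2202 > 0 → [-3.1875, -3.125]
midpoint -3.15625: g = -0.55 < 0 → [-3.1875, -3.15625]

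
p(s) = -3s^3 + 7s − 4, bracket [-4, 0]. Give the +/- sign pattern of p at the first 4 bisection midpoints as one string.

+---

midpoint -2: p = 6 > 0 → [-2, 0]
midpoint -1: p = -8 < 0 → [-2, -1]
midpoint -1.5: p = -4.375 < 0 → [-2, -1.5]
midpoint -1.75: p = -0.1719 < 0 → [-2, -1.75]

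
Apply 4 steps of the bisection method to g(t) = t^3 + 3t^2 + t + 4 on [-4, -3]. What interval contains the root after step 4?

midpoint -3.5: g = -5.625 < 0 → [-3.5, -3]
midpoint -3.25: g = -1.890625 < 0 → [-3.25, -3]
midpoint -3.125: g = -0.345703 < 0 → [-3.125, -3]
midpoint -3.0625: g = 0.3513 > 0 → [-3.125, -3.0625]

[-3.125, -3.0625]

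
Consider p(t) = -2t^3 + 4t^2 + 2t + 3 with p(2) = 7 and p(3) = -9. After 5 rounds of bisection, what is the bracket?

p(2.5) = 1.75 > 0, so the root lies in [2.5, 3]
p(2.75) = -2.84375 < 0, so the root lies in [2.5, 2.75]
p(2.625) = -0.363281 < 0, so the root lies in [2.5, 2.625]
p(2.5625) = 0.7378 > 0, so the root lies in [2.5625, 2.625]
p(2.59375) = 0.1985 > 0, so the root lies in [2.59375, 2.625]

[2.59375, 2.625]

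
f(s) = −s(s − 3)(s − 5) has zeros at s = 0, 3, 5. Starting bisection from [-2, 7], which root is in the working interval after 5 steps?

s = 2.5 gives f = -3.125, negative; keep [-2, 2.5]
s = 0.25 gives f = -3.265625, negative; keep [-2, 0.25]
s = -0.875 gives f = 19.919922, positive; keep [-0.875, 0.25]
s = -0.3125 gives f = 5.4993, positive; keep [-0.3125, 0.25]
s = -0.03125 gives f = 0.4766, positive; keep [-0.03125, 0.25]

0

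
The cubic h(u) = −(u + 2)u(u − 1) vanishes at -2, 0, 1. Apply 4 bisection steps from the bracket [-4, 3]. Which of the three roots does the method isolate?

m = -0.5, h(m) = -1.125 (−); new bracket [-4, -0.5]
m = -2.25, h(m) = 1.828125 (+); new bracket [-2.25, -0.5]
m = -1.375, h(m) = -2.041016 (−); new bracket [-2.25, -1.375]
m = -1.8125, h(m) = -0.9558 (−); new bracket [-2.25, -1.8125]

-2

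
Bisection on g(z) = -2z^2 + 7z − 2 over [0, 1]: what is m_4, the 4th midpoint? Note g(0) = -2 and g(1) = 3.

m = 0.5, g(m) = 1 (+); new bracket [0, 0.5]
m = 0.25, g(m) = -0.375 (−); new bracket [0.25, 0.5]
m = 0.375, g(m) = 0.34375 (+); new bracket [0.25, 0.375]
m = 0.3125, g(m) = -0.0078 (−); new bracket [0.3125, 0.375]

0.3125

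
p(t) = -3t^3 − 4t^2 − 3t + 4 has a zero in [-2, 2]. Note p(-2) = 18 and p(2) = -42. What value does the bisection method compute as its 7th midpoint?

midpoint 0: p = 4 > 0 → [0, 2]
midpoint 1: p = -6 < 0 → [0, 1]
midpoint 0.5: p = 1.125 > 0 → [0.5, 1]
midpoint 0.75: p = -1.7656 < 0 → [0.5, 0.75]
midpoint 0.625: p = -0.1699 < 0 → [0.5, 0.625]
midpoint 0.5625: p = 0.5129 > 0 → [0.5625, 0.625]
midpoint 0.59375: p = 0.1806 > 0 → [0.59375, 0.625]

0.59375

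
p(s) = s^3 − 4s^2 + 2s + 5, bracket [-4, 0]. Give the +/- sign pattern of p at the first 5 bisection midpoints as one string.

m = -2, p(m) = -23 (−); new bracket [-2, 0]
m = -1, p(m) = -2 (−); new bracket [-1, 0]
m = -0.5, p(m) = 2.875 (+); new bracket [-1, -0.5]
m = -0.75, p(m) = 0.8281 (+); new bracket [-1, -0.75]
m = -0.875, p(m) = -0.4824 (−); new bracket [-0.875, -0.75]

--++-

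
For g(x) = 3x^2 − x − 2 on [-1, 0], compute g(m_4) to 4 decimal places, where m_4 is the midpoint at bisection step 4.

0.1055

x = -0.5 gives g = -0.75, negative; keep [-1, -0.5]
x = -0.75 gives g = 0.4375, positive; keep [-0.75, -0.5]
x = -0.625 gives g = -0.203125, negative; keep [-0.75, -0.625]
x = -0.6875 gives g = 0.1055, positive; keep [-0.6875, -0.625]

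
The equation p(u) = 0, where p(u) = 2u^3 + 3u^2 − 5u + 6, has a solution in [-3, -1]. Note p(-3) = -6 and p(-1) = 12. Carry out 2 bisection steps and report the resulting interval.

p(-2) = 12 > 0, so the root lies in [-3, -2]
p(-2.5) = 6 > 0, so the root lies in [-3, -2.5]

[-3, -2.5]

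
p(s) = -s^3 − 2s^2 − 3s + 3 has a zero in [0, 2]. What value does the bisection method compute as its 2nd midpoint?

m = 1, p(m) = -3 (−); new bracket [0, 1]
m = 0.5, p(m) = 0.875 (+); new bracket [0.5, 1]

0.5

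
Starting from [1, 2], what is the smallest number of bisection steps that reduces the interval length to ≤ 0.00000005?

25

Width after n steps is 1/2^n. Need 2^n ≥ 1/0.00000005 = 20000000.
2^24 = 16777216 < 20000000 ≤ 2^25 = 33554432, so n = 25.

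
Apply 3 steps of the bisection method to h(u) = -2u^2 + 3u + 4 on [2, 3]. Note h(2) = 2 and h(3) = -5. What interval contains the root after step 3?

midpoint 2.5: h = -1 < 0 → [2, 2.5]
midpoint 2.25: h = 0.625 > 0 → [2.25, 2.5]
midpoint 2.375: h = -0.15625 < 0 → [2.25, 2.375]

[2.25, 2.375]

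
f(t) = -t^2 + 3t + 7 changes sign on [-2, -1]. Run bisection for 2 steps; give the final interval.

[-1.75, -1.5]

midpoint -1.5: f = 0.25 > 0 → [-2, -1.5]
midpoint -1.75: f = -1.3125 < 0 → [-1.75, -1.5]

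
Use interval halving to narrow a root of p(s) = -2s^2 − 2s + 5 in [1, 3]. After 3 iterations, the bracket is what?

m = 2, p(m) = -7 (−); new bracket [1, 2]
m = 1.5, p(m) = -2.5 (−); new bracket [1, 1.5]
m = 1.25, p(m) = -0.625 (−); new bracket [1, 1.25]

[1, 1.25]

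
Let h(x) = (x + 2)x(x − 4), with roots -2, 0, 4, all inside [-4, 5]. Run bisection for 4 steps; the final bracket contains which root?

4

m = 0.5, h(m) = -4.375 (−); new bracket [0.5, 5]
m = 2.75, h(m) = -16.328125 (−); new bracket [2.75, 5]
m = 3.875, h(m) = -2.845703 (−); new bracket [3.875, 5]
m = 4.4375, h(m) = 12.4978 (+); new bracket [3.875, 4.4375]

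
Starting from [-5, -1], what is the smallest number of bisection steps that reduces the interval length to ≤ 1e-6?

22

Width after n steps is 4/2^n. Need 2^n ≥ 4/1e-6 = 4000000.
2^21 = 2097152 < 4000000 ≤ 2^22 = 4194304, so n = 22.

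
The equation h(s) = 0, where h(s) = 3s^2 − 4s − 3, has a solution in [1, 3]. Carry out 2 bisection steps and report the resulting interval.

m = 2, h(m) = 1 (+); new bracket [1, 2]
m = 1.5, h(m) = -2.25 (−); new bracket [1.5, 2]

[1.5, 2]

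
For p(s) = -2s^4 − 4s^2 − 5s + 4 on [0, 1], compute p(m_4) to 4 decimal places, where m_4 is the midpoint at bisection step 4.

-0.2784

m = 0.5, p(m) = 0.375 (+); new bracket [0.5, 1]
m = 0.75, p(m) = -2.632812 (−); new bracket [0.5, 0.75]
m = 0.625, p(m) = -0.992676 (−); new bracket [0.5, 0.625]
m = 0.5625, p(m) = -0.2784 (−); new bracket [0.5, 0.5625]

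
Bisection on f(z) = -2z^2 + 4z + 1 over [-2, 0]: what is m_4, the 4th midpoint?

-0.125

m = -1, f(m) = -5 (−); new bracket [-1, 0]
m = -0.5, f(m) = -1.5 (−); new bracket [-0.5, 0]
m = -0.25, f(m) = -0.125 (−); new bracket [-0.25, 0]
m = -0.125, f(m) = 0.4688 (+); new bracket [-0.25, -0.125]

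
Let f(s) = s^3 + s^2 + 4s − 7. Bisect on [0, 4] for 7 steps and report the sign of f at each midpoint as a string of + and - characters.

+-+++--

f(2) = 13 > 0, so the root lies in [0, 2]
f(1) = -1 < 0, so the root lies in [1, 2]
f(1.5) = 4.625 > 0, so the root lies in [1, 1.5]
f(1.25) = 1.5156 > 0, so the root lies in [1, 1.25]
f(1.125) = 0.1895 > 0, so the root lies in [1, 1.125]
f(1.0625) = -0.4216 < 0, so the root lies in [1.0625, 1.125]
f(1.09375) = -0.1203 < 0, so the root lies in [1.09375, 1.125]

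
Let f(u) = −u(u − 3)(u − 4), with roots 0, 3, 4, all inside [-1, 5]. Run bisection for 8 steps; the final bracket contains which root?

u = 2 gives f = -4, negative; keep [-1, 2]
u = 0.5 gives f = -4.375, negative; keep [-1, 0.5]
u = -0.25 gives f = 3.453125, positive; keep [-0.25, 0.5]
u = 0.125 gives f = -1.3926, negative; keep [-0.25, 0.125]
u = -0.0625 gives f = 0.7776, positive; keep [-0.0625, 0.125]
u = 0.03125 gives f = -0.3682, negative; keep [-0.0625, 0.03125]
u = -0.015625 gives f = 0.1892, positive; keep [-0.015625, 0.03125]
u = 0.0078125 gives f = -0.0933, negative; keep [-0.015625, 0.0078125]

0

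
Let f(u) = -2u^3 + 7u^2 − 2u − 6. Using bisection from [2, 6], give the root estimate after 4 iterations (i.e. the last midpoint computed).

2.75

m = 4, f(m) = -30 (−); new bracket [2, 4]
m = 3, f(m) = -3 (−); new bracket [2, 3]
m = 2.5, f(m) = 1.5 (+); new bracket [2.5, 3]
m = 2.75, f(m) = -0.1562 (−); new bracket [2.5, 2.75]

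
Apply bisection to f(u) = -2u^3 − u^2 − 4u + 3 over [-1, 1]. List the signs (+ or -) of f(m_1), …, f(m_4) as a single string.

u = 0 gives f = 3, positive; keep [0, 1]
u = 0.5 gives f = 0.5, positive; keep [0.5, 1]
u = 0.75 gives f = -1.40625, negative; keep [0.5, 0.75]
u = 0.625 gives f = -0.3789, negative; keep [0.5, 0.625]

++--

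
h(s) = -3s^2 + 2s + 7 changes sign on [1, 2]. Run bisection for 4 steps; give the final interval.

s = 1.5 gives h = 3.25, positive; keep [1.5, 2]
s = 1.75 gives h = 1.3125, positive; keep [1.75, 2]
s = 1.875 gives h = 0.203125, positive; keep [1.875, 2]
s = 1.9375 gives h = -0.3867, negative; keep [1.875, 1.9375]

[1.875, 1.9375]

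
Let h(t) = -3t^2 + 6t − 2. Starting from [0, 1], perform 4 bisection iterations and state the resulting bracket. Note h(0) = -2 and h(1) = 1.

t = 0.5 gives h = 0.25, positive; keep [0, 0.5]
t = 0.25 gives h = -0.6875, negative; keep [0.25, 0.5]
t = 0.375 gives h = -0.171875, negative; keep [0.375, 0.5]
t = 0.4375 gives h = 0.0508, positive; keep [0.375, 0.4375]

[0.375, 0.4375]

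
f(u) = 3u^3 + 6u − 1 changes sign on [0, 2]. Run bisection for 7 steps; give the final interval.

m = 1, f(m) = 8 (+); new bracket [0, 1]
m = 0.5, f(m) = 2.375 (+); new bracket [0, 0.5]
m = 0.25, f(m) = 0.546875 (+); new bracket [0, 0.25]
m = 0.125, f(m) = -0.2441 (−); new bracket [0.125, 0.25]
m = 0.1875, f(m) = 0.1448 (+); new bracket [0.125, 0.1875]
m = 0.15625, f(m) = -0.0511 (−); new bracket [0.15625, 0.1875]
m = 0.171875, f(m) = 0.0465 (+); new bracket [0.15625, 0.171875]

[0.15625, 0.171875]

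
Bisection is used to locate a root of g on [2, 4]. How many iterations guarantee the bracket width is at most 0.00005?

16

Width after n steps is 2/2^n. Need 2^n ≥ 2/0.00005 = 40000.
2^15 = 32768 < 40000 ≤ 2^16 = 65536, so n = 16.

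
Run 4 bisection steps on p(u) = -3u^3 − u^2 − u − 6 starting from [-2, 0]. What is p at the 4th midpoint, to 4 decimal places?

midpoint -1: p = -3 < 0 → [-2, -1]
midpoint -1.5: p = 3.375 > 0 → [-1.5, -1]
midpoint -1.25: p = -0.453125 < 0 → [-1.5, -1.25]
midpoint -1.375: p = 1.2832 > 0 → [-1.375, -1.25]

1.2832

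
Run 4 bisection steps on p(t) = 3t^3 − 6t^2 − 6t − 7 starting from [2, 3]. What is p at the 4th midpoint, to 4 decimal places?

-0.3562

m = 2.5, p(m) = -12.625 (−); new bracket [2.5, 3]
m = 2.75, p(m) = -6.484375 (−); new bracket [2.75, 3]
m = 2.875, p(m) = -2.552734 (−); new bracket [2.875, 3]
m = 2.9375, p(m) = -0.3562 (−); new bracket [2.9375, 3]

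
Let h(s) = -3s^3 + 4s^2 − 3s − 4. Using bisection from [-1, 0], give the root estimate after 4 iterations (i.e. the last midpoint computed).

-0.5625

s = -0.5 gives h = -1.125, negative; keep [-1, -0.5]
s = -0.75 gives h = 1.765625, positive; keep [-0.75, -0.5]
s = -0.625 gives h = 0.169922, positive; keep [-0.625, -0.5]
s = -0.5625 gives h = -0.5129, negative; keep [-0.625, -0.5625]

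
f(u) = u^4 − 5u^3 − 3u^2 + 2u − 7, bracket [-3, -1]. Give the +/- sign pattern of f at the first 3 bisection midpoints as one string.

++-

midpoint -2: f = 33 > 0 → [-2, -1]
midpoint -1.5: f = 5.1875 > 0 → [-1.5, -1]
midpoint -1.25: f = -1.980469 < 0 → [-1.5, -1.25]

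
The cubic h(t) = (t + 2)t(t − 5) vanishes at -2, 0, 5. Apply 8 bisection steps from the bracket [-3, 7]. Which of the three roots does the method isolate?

m = 2, h(m) = -24 (−); new bracket [2, 7]
m = 4.5, h(m) = -14.625 (−); new bracket [4.5, 7]
m = 5.75, h(m) = 33.421875 (+); new bracket [4.5, 5.75]
m = 5.125, h(m) = 4.5645 (+); new bracket [4.5, 5.125]
m = 4.8125, h(m) = -6.1472 (−); new bracket [4.8125, 5.125]
m = 4.96875, h(m) = -1.0821 (−); new bracket [4.96875, 5.125]
m = 5.046875, h(m) = 1.6671 (+); new bracket [4.96875, 5.046875]
m = 5.0078125, h(m) = 0.2742 (+); new bracket [4.96875, 5.0078125]

5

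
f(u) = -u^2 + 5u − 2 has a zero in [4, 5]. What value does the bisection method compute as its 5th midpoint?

4.53125

midpoint 4.5: f = 0.25 > 0 → [4.5, 5]
midpoint 4.75: f = -0.8125 < 0 → [4.5, 4.75]
midpoint 4.625: f = -0.265625 < 0 → [4.5, 4.625]
midpoint 4.5625: f = -0.0039 < 0 → [4.5, 4.5625]
midpoint 4.53125: f = 0.124 > 0 → [4.53125, 4.5625]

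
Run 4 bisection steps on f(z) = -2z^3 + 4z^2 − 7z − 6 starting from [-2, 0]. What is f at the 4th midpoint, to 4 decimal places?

midpoint -1: f = 7 > 0 → [-1, 0]
midpoint -0.5: f = -1.25 < 0 → [-1, -0.5]
midpoint -0.75: f = 2.34375 > 0 → [-0.75, -0.5]
midpoint -0.625: f = 0.4258 > 0 → [-0.625, -0.5]

0.4258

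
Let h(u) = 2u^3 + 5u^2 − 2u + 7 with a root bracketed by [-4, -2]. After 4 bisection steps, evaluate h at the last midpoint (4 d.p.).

midpoint -3: h = 4 > 0 → [-4, -3]
midpoint -3.5: h = -10.5 < 0 → [-3.5, -3]
midpoint -3.25: h = -2.34375 < 0 → [-3.25, -3]
midpoint -3.125: h = 1.043 > 0 → [-3.25, -3.125]

1.0430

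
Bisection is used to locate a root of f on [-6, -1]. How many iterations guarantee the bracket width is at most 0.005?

10

Width after n steps is 5/2^n. Need 2^n ≥ 5/0.005 = 1000.
2^9 = 512 < 1000 ≤ 2^10 = 1024, so n = 10.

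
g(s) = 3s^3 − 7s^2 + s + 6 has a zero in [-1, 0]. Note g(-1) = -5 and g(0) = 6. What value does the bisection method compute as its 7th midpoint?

-0.7578125

g(-0.5) = 3.375 > 0, so the root lies in [-1, -0.5]
g(-0.75) = 0.046875 > 0, so the root lies in [-1, -0.75]
g(-0.875) = -2.244141 < 0, so the root lies in [-0.875, -0.75]
g(-0.8125) = -1.0427 < 0, so the root lies in [-0.8125, -0.75]
g(-0.78125) = -0.4842 < 0, so the root lies in [-0.78125, -0.75]
g(-0.765625) = -0.2153 < 0, so the root lies in [-0.765625, -0.75]
g(-0.7578125) = -0.0834 < 0, so the root lies in [-0.7578125, -0.75]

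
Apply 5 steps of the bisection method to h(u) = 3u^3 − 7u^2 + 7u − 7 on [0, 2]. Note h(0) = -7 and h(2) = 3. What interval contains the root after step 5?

[1.75, 1.8125]

h(1) = -4 < 0, so the root lies in [1, 2]
h(1.5) = -2.125 < 0, so the root lies in [1.5, 2]
h(1.75) = -0.109375 < 0, so the root lies in [1.75, 2]
h(1.875) = 1.291 > 0, so the root lies in [1.75, 1.875]
h(1.8125) = 0.5544 > 0, so the root lies in [1.75, 1.8125]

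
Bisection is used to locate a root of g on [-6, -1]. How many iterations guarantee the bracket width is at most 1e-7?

26

Width after n steps is 5/2^n. Need 2^n ≥ 5/1e-7 = 50000000.
2^25 = 33554432 < 50000000 ≤ 2^26 = 67108864, so n = 26.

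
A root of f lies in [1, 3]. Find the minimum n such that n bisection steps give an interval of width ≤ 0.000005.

Width after n steps is 2/2^n. Need 2^n ≥ 2/0.000005 = 400000.
2^18 = 262144 < 400000 ≤ 2^19 = 524288, so n = 19.

19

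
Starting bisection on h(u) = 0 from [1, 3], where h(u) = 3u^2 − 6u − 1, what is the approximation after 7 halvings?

m = 2, h(m) = -1 (−); new bracket [2, 3]
m = 2.5, h(m) = 2.75 (+); new bracket [2, 2.5]
m = 2.25, h(m) = 0.6875 (+); new bracket [2, 2.25]
m = 2.125, h(m) = -0.2031 (−); new bracket [2.125, 2.25]
m = 2.1875, h(m) = 0.2305 (+); new bracket [2.125, 2.1875]
m = 2.15625, h(m) = 0.0107 (+); new bracket [2.125, 2.15625]
m = 2.140625, h(m) = -0.0969 (−); new bracket [2.140625, 2.15625]

2.140625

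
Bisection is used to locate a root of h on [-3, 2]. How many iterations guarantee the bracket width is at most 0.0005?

14

Width after n steps is 5/2^n. Need 2^n ≥ 5/0.0005 = 10000.
2^13 = 8192 < 10000 ≤ 2^14 = 16384, so n = 14.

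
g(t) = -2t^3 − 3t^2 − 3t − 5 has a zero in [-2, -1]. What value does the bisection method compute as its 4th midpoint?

t = -1.5 gives g = -0.5, negative; keep [-2, -1.5]
t = -1.75 gives g = 1.78125, positive; keep [-1.75, -1.5]
t = -1.625 gives g = 0.535156, positive; keep [-1.625, -1.5]
t = -1.5625 gives g = -0.0073, negative; keep [-1.625, -1.5625]

-1.5625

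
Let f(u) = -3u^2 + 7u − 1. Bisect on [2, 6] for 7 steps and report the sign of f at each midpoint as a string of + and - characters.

m = 4, f(m) = -21 (−); new bracket [2, 4]
m = 3, f(m) = -7 (−); new bracket [2, 3]
m = 2.5, f(m) = -2.25 (−); new bracket [2, 2.5]
m = 2.25, f(m) = -0.4375 (−); new bracket [2, 2.25]
m = 2.125, f(m) = 0.3281 (+); new bracket [2.125, 2.25]
m = 2.1875, f(m) = -0.043 (−); new bracket [2.125, 2.1875]
m = 2.15625, f(m) = 0.1455 (+); new bracket [2.15625, 2.1875]

----+-+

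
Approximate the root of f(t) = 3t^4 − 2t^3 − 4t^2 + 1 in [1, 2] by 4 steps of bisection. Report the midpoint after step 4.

1.4375

f(1.5) = 0.4375 > 0, so the root lies in [1, 1.5]
f(1.25) = -1.832031 < 0, so the root lies in [1.25, 1.5]
f(1.375) = -1.03833 < 0, so the root lies in [1.375, 1.5]
f(1.4375) = -0.3964 < 0, so the root lies in [1.4375, 1.5]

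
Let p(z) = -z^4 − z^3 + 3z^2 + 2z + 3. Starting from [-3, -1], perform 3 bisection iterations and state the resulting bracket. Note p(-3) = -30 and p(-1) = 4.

midpoint -2: p = 3 > 0 → [-3, -2]
midpoint -2.5: p = -6.6875 < 0 → [-2.5, -2]
midpoint -2.25: p = -0.550781 < 0 → [-2.25, -2]

[-2.25, -2]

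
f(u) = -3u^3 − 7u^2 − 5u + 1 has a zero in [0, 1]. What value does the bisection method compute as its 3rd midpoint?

0.125

u = 0.5 gives f = -3.625, negative; keep [0, 0.5]
u = 0.25 gives f = -0.734375, negative; keep [0, 0.25]
u = 0.125 gives f = 0.259766, positive; keep [0.125, 0.25]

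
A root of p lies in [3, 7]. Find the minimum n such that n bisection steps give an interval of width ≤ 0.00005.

17

Width after n steps is 4/2^n. Need 2^n ≥ 4/0.00005 = 80000.
2^16 = 65536 < 80000 ≤ 2^17 = 131072, so n = 17.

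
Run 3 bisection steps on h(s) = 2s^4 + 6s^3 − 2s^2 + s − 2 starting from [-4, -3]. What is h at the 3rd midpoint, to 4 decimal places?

0.6763

s = -3.5 gives h = 12.875, positive; keep [-3.5, -3]
s = -3.25 gives h = -9.210938, negative; keep [-3.5, -3.25]
s = -3.375 gives h = 0.67627, positive; keep [-3.375, -3.25]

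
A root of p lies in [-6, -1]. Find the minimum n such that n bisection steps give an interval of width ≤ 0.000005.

Width after n steps is 5/2^n. Need 2^n ≥ 5/0.000005 = 1000000.
2^19 = 524288 < 1000000 ≤ 2^20 = 1048576, so n = 20.

20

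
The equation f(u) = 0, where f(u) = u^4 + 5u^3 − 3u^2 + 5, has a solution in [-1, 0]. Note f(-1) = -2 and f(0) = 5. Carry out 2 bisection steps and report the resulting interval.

[-1, -0.75]

f(-0.5) = 3.6875 > 0, so the root lies in [-1, -0.5]
f(-0.75) = 1.519531 > 0, so the root lies in [-1, -0.75]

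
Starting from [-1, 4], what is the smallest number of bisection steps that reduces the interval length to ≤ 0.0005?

Width after n steps is 5/2^n. Need 2^n ≥ 5/0.0005 = 10000.
2^13 = 8192 < 10000 ≤ 2^14 = 16384, so n = 14.

14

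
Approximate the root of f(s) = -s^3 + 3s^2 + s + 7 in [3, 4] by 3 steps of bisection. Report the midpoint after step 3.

midpoint 3.5: f = 4.375 > 0 → [3.5, 4]
midpoint 3.75: f = 0.203125 > 0 → [3.75, 4]
midpoint 3.875: f = -2.263672 < 0 → [3.75, 3.875]

3.875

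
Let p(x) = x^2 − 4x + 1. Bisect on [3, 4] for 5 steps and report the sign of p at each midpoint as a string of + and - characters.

-+---

midpoint 3.5: p = -0.75 < 0 → [3.5, 4]
midpoint 3.75: p = 0.0625 > 0 → [3.5, 3.75]
midpoint 3.625: p = -0.359375 < 0 → [3.625, 3.75]
midpoint 3.6875: p = -0.1523 < 0 → [3.6875, 3.75]
midpoint 3.71875: p = -0.0459 < 0 → [3.71875, 3.75]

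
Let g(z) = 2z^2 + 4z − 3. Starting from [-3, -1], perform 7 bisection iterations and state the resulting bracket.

[-2.59375, -2.578125]

m = -2, g(m) = -3 (−); new bracket [-3, -2]
m = -2.5, g(m) = -0.5 (−); new bracket [-3, -2.5]
m = -2.75, g(m) = 1.125 (+); new bracket [-2.75, -2.5]
m = -2.625, g(m) = 0.2812 (+); new bracket [-2.625, -2.5]
m = -2.5625, g(m) = -0.1172 (−); new bracket [-2.625, -2.5625]
m = -2.59375, g(m) = 0.0801 (+); new bracket [-2.59375, -2.5625]
m = -2.578125, g(m) = -0.019 (−); new bracket [-2.59375, -2.578125]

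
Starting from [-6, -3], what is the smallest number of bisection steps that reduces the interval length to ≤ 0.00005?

16

Width after n steps is 3/2^n. Need 2^n ≥ 3/0.00005 = 60000.
2^15 = 32768 < 60000 ≤ 2^16 = 65536, so n = 16.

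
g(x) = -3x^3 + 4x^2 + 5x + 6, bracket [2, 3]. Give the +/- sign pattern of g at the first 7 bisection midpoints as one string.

-++---+

m = 2.5, g(m) = -3.375 (−); new bracket [2, 2.5]
m = 2.25, g(m) = 3.328125 (+); new bracket [2.25, 2.5]
m = 2.375, g(m) = 0.248047 (+); new bracket [2.375, 2.5]
m = 2.4375, g(m) = -1.4934 (−); new bracket [2.375, 2.4375]
m = 2.40625, g(m) = -0.6054 (−); new bracket [2.375, 2.40625]
m = 2.390625, g(m) = -0.1744 (−); new bracket [2.375, 2.390625]
m = 2.3828125, g(m) = 0.0379 (+); new bracket [2.3828125, 2.390625]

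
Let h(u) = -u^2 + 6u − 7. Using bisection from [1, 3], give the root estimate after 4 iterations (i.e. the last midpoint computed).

1.625

u = 2 gives h = 1, positive; keep [1, 2]
u = 1.5 gives h = -0.25, negative; keep [1.5, 2]
u = 1.75 gives h = 0.4375, positive; keep [1.5, 1.75]
u = 1.625 gives h = 0.1094, positive; keep [1.5, 1.625]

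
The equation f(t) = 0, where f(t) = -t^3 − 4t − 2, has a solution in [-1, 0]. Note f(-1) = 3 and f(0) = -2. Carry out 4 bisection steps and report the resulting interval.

midpoint -0.5: f = 0.125 > 0 → [-0.5, 0]
midpoint -0.25: f = -0.984375 < 0 → [-0.5, -0.25]
midpoint -0.375: f = -0.447266 < 0 → [-0.5, -0.375]
midpoint -0.4375: f = -0.1663 < 0 → [-0.5, -0.4375]

[-0.5, -0.4375]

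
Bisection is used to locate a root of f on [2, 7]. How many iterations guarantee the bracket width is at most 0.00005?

Width after n steps is 5/2^n. Need 2^n ≥ 5/0.00005 = 100000.
2^16 = 65536 < 100000 ≤ 2^17 = 131072, so n = 17.

17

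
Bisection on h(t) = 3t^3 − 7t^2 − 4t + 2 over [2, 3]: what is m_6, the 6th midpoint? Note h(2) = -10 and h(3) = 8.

2.734375

midpoint 2.5: h = -4.875 < 0 → [2.5, 3]
midpoint 2.75: h = 0.453125 > 0 → [2.5, 2.75]
midpoint 2.625: h = -2.470703 < 0 → [2.625, 2.75]
midpoint 2.6875: h = -1.0759 < 0 → [2.6875, 2.75]
midpoint 2.71875: h = -0.3285 < 0 → [2.71875, 2.75]
midpoint 2.734375: h = 0.058 > 0 → [2.71875, 2.734375]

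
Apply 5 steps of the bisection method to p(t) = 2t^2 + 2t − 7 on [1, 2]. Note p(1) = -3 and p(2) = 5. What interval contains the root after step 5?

[1.40625, 1.4375]

midpoint 1.5: p = 0.5 > 0 → [1, 1.5]
midpoint 1.25: p = -1.375 < 0 → [1.25, 1.5]
midpoint 1.375: p = -0.46875 < 0 → [1.375, 1.5]
midpoint 1.4375: p = 0.0078 > 0 → [1.375, 1.4375]
midpoint 1.40625: p = -0.2324 < 0 → [1.40625, 1.4375]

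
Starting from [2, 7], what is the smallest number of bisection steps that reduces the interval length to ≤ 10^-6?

Width after n steps is 5/2^n. Need 2^n ≥ 5/10^-6 = 5000000.
2^22 = 4194304 < 5000000 ≤ 2^23 = 8388608, so n = 23.

23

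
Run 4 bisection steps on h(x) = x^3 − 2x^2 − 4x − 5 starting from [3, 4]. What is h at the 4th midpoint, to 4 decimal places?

x = 3.5 gives h = -0.625, negative; keep [3.5, 4]
x = 3.75 gives h = 4.609375, positive; keep [3.5, 3.75]
x = 3.625 gives h = 1.853516, positive; keep [3.5, 3.625]
x = 3.5625 gives h = 0.5803, positive; keep [3.5, 3.5625]

0.5803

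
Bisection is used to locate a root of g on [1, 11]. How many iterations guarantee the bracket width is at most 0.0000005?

Width after n steps is 10/2^n. Need 2^n ≥ 10/0.0000005 = 20000000.
2^24 = 16777216 < 20000000 ≤ 2^25 = 33554432, so n = 25.

25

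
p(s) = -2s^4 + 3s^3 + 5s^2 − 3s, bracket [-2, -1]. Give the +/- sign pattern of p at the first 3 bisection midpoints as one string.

midpoint -1.5: p = -4.5 < 0 → [-1.5, -1]
midpoint -1.25: p = 0.820312 > 0 → [-1.5, -1.25]
midpoint -1.375: p = -1.369629 < 0 → [-1.375, -1.25]

-+-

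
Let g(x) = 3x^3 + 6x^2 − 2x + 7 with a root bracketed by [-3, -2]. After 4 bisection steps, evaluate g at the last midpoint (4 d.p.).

1.0442

m = -2.5, g(m) = 2.625 (+); new bracket [-3, -2.5]
m = -2.75, g(m) = -4.515625 (−); new bracket [-2.75, -2.5]
m = -2.625, g(m) = -0.669922 (−); new bracket [-2.625, -2.5]
m = -2.5625, g(m) = 1.0442 (+); new bracket [-2.625, -2.5625]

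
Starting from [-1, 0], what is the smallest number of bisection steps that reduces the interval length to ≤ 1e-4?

14

Width after n steps is 1/2^n. Need 2^n ≥ 1/1e-4 = 10000.
2^13 = 8192 < 10000 ≤ 2^14 = 16384, so n = 14.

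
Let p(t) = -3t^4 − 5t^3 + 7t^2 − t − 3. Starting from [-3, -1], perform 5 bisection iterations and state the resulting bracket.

[-2.625, -2.5625]

p(-2) = 19 > 0, so the root lies in [-3, -2]
p(-2.5) = 4.1875 > 0, so the root lies in [-3, -2.5]
p(-2.75) = -14.902344 < 0, so the root lies in [-2.75, -2.5]
p(-2.625) = -4.1433 < 0, so the root lies in [-2.625, -2.5]
p(-2.5625) = 0.3064 > 0, so the root lies in [-2.625, -2.5625]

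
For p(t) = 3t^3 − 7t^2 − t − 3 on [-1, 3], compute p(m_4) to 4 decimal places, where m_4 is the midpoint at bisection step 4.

m = 1, p(m) = -8 (−); new bracket [1, 3]
m = 2, p(m) = -9 (−); new bracket [2, 3]
m = 2.5, p(m) = -2.375 (−); new bracket [2.5, 3]
m = 2.75, p(m) = 3.7031 (+); new bracket [2.5, 2.75]

3.7031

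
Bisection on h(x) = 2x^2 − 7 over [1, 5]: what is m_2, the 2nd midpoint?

x = 3 gives h = 11, positive; keep [1, 3]
x = 2 gives h = 1, positive; keep [1, 2]

2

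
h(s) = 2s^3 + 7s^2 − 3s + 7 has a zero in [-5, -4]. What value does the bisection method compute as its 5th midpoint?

midpoint -4.5: h = -20 < 0 → [-4.5, -4]
midpoint -4.25: h = -7.34375 < 0 → [-4.25, -4]
midpoint -4.125: h = -1.894531 < 0 → [-4.125, -4]
midpoint -4.0625: h = 0.6206 > 0 → [-4.125, -4.0625]
midpoint -4.09375: h = -0.6198 < 0 → [-4.09375, -4.0625]

-4.09375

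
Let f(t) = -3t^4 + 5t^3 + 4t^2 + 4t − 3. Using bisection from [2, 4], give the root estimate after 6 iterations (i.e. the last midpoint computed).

f(3) = -63 < 0, so the root lies in [2, 3]
f(2.5) = -7.0625 < 0, so the root lies in [2, 2.5]
f(2.25) = 6.316406 > 0, so the root lies in [2.25, 2.5]
f(2.375) = 0.595 > 0, so the root lies in [2.375, 2.5]
f(2.4375) = -2.9744 < 0, so the root lies in [2.375, 2.4375]
f(2.40625) = -1.1271 < 0, so the root lies in [2.375, 2.40625]

2.40625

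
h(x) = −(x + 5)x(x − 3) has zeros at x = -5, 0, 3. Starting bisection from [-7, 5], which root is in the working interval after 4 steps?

-5

m = -1, h(m) = -16 (−); new bracket [-7, -1]
m = -4, h(m) = -28 (−); new bracket [-7, -4]
m = -5.5, h(m) = 23.375 (+); new bracket [-5.5, -4]
m = -4.75, h(m) = -9.2031 (−); new bracket [-5.5, -4.75]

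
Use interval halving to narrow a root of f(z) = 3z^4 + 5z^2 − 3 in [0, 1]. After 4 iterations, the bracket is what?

z = 0.5 gives f = -1.5625, negative; keep [0.5, 1]
z = 0.75 gives f = 0.761719, positive; keep [0.5, 0.75]
z = 0.625 gives f = -0.589111, negative; keep [0.625, 0.75]
z = 0.6875 gives f = 0.0335, positive; keep [0.625, 0.6875]

[0.625, 0.6875]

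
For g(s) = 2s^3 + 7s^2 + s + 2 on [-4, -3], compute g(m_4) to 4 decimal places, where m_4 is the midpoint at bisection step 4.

0.0396

s = -3.5 gives g = -1.5, negative; keep [-3.5, -3]
s = -3.25 gives g = 4.03125, positive; keep [-3.5, -3.25]
s = -3.375 gives g = 1.472656, positive; keep [-3.5, -3.375]
s = -3.4375 gives g = 0.0396, positive; keep [-3.5, -3.4375]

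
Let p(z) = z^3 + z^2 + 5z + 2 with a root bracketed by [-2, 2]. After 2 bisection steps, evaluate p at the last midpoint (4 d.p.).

-3.0000

midpoint 0: p = 2 > 0 → [-2, 0]
midpoint -1: p = -3 < 0 → [-1, 0]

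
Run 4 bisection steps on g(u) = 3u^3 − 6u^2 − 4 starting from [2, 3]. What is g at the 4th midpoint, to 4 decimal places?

midpoint 2.5: g = 5.375 > 0 → [2, 2.5]
midpoint 2.25: g = -0.203125 < 0 → [2.25, 2.5]
midpoint 2.375: g = 2.345703 > 0 → [2.25, 2.375]
midpoint 2.3125: g = 1.0134 > 0 → [2.25, 2.3125]

1.0134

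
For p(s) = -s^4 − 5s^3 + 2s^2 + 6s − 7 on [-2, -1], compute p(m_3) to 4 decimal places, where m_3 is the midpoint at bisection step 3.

-2.0452

m = -1.5, p(m) = 0.3125 (+); new bracket [-1.5, -1]
m = -1.25, p(m) = -4.050781 (−); new bracket [-1.5, -1.25]
m = -1.375, p(m) = -2.045166 (−); new bracket [-1.5, -1.375]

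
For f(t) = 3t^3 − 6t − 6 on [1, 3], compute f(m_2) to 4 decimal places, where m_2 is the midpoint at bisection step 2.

-4.8750

t = 2 gives f = 6, positive; keep [1, 2]
t = 1.5 gives f = -4.875, negative; keep [1.5, 2]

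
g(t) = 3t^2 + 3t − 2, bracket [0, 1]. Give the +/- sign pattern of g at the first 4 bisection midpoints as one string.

+---

m = 0.5, g(m) = 0.25 (+); new bracket [0, 0.5]
m = 0.25, g(m) = -1.0625 (−); new bracket [0.25, 0.5]
m = 0.375, g(m) = -0.453125 (−); new bracket [0.375, 0.5]
m = 0.4375, g(m) = -0.1133 (−); new bracket [0.4375, 0.5]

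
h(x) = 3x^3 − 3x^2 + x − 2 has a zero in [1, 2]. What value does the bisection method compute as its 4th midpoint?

1.1875

midpoint 1.5: h = 2.875 > 0 → [1, 1.5]
midpoint 1.25: h = 0.421875 > 0 → [1, 1.25]
midpoint 1.125: h = -0.400391 < 0 → [1.125, 1.25]
midpoint 1.1875: h = -0.0193 < 0 → [1.1875, 1.25]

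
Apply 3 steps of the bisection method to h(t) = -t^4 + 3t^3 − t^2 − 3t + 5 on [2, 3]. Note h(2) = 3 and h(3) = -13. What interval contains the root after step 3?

midpoint 2.5: h = -0.9375 < 0 → [2, 2.5]
midpoint 2.25: h = 1.730469 > 0 → [2.25, 2.5]
midpoint 2.375: h = 0.607178 > 0 → [2.375, 2.5]

[2.375, 2.5]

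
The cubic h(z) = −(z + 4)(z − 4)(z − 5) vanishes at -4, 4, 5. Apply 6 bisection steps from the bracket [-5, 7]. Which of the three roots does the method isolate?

-4

midpoint 1: h = -60 < 0 → [-5, 1]
midpoint -2: h = -84 < 0 → [-5, -2]
midpoint -3.5: h = -31.875 < 0 → [-5, -3.5]
midpoint -4.25: h = 19.0781 > 0 → [-4.25, -3.5]
midpoint -3.875: h = -8.7363 < 0 → [-4.25, -3.875]
midpoint -4.0625: h = 4.5667 > 0 → [-4.0625, -3.875]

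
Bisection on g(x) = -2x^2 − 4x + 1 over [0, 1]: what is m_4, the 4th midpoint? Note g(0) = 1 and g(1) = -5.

x = 0.5 gives g = -1.5, negative; keep [0, 0.5]
x = 0.25 gives g = -0.125, negative; keep [0, 0.25]
x = 0.125 gives g = 0.46875, positive; keep [0.125, 0.25]
x = 0.1875 gives g = 0.1797, positive; keep [0.1875, 0.25]

0.1875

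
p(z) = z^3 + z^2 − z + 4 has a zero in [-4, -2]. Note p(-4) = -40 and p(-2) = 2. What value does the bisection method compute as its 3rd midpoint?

m = -3, p(m) = -11 (−); new bracket [-3, -2]
m = -2.5, p(m) = -2.875 (−); new bracket [-2.5, -2]
m = -2.25, p(m) = -0.078125 (−); new bracket [-2.25, -2]

-2.25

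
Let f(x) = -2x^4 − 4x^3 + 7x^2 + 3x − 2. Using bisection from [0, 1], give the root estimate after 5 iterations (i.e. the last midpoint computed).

0.40625

x = 0.5 gives f = 0.625, positive; keep [0, 0.5]
x = 0.25 gives f = -0.882812, negative; keep [0.25, 0.5]
x = 0.375 gives f = -0.141113, negative; keep [0.375, 0.5]
x = 0.4375 gives f = 0.2441, positive; keep [0.375, 0.4375]
x = 0.40625 gives f = 0.0514, positive; keep [0.375, 0.40625]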